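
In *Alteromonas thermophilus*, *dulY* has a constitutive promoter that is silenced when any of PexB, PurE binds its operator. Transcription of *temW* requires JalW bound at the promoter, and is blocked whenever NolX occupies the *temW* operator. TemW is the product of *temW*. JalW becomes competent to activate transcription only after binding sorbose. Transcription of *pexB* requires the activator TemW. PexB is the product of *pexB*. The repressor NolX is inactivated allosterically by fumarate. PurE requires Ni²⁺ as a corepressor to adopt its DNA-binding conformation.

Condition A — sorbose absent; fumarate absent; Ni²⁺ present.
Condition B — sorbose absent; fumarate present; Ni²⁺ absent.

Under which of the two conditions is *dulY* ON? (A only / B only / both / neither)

B only

Condition A:
Sorbose is absent, so JalW is inactive.
Fumarate is absent, so NolX is active.
With repressor NolX bound, *temW* is not transcribed.
So TemW is not produced.
Required activator TemW is absent, so *pexB* is not transcribed.
So PexB is not produced.
Ni²⁺ is present, so PurE is active.
With repressor PurE bound, *dulY* is not transcribed.
→ *dulY* is OFF in A.
Condition B:
Sorbose is absent, so JalW is inactive.
Fumarate is present, so NolX is inactive.
Required activator JalW is absent, so *temW* is not transcribed.
So TemW is not produced.
Required activator TemW is absent, so *pexB* is not transcribed.
So PexB is not produced.
Ni²⁺ is absent, so PurE is inactive.
With no repressor bound, *dulY* is transcribed.
→ *dulY* is ON in B.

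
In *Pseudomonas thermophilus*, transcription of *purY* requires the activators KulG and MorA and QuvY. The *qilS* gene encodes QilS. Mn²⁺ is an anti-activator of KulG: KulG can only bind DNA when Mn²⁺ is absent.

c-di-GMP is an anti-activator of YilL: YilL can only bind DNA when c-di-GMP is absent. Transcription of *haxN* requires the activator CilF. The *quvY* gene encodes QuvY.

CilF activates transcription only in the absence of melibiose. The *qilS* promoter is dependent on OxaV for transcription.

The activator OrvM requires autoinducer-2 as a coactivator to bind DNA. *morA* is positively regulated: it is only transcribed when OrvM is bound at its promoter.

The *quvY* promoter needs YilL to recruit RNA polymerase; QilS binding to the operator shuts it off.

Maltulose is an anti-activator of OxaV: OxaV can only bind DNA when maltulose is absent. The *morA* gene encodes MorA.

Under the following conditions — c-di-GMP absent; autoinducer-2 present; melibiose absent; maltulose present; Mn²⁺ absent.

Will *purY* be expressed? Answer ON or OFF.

ON

Mn²⁺ is absent, so KulG is active.
Autoinducer-2 is present, so OrvM is active.
No repressor is bound and OrvM is active, so *morA* is transcribed.
So MorA is produced and active.
Maltulose is present, so OxaV is inactive.
Required activator OxaV is absent, so *qilS* is not transcribed.
So QilS is not produced.
c-di-GMP is absent, so YilL is active.
No repressor is bound and YilL is active, so *quvY* is transcribed.
So QuvY is produced and active.
No repressor is bound and KulG and MorA and QuvY are active, so *purY* is transcribed.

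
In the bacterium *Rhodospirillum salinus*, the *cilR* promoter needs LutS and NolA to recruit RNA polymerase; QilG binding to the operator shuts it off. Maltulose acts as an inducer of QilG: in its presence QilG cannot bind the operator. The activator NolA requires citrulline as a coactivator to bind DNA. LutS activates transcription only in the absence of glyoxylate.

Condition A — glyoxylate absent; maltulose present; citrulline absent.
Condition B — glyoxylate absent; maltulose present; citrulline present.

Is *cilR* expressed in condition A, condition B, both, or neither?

Condition A:
Glyoxylate is absent, so LutS is active.
Maltulose is present, so QilG is inactive.
Citrulline is absent, so NolA is inactive.
Required activator NolA is absent, so *cilR* is not transcribed.
→ *cilR* is OFF in A.
Condition B:
Glyoxylate is absent, so LutS is active.
Maltulose is present, so QilG is inactive.
Citrulline is present, so NolA is active.
No repressor is bound and LutS and NolA are active, so *cilR* is transcribed.
→ *cilR* is ON in B.

B only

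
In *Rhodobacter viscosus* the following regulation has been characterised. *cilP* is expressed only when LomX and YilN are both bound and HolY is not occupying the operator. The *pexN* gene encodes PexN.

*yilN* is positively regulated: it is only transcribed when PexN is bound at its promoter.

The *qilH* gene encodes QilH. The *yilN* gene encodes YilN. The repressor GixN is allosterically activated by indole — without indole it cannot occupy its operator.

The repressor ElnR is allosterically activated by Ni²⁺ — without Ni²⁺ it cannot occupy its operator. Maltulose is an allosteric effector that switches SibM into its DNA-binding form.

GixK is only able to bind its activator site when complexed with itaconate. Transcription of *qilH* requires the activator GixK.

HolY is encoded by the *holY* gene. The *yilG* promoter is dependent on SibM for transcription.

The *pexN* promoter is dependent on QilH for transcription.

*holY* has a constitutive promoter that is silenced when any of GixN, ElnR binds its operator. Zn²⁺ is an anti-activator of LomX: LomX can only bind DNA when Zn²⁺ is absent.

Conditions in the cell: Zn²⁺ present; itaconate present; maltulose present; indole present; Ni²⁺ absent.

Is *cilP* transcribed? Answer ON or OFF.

Indole is present, so GixN is active.
Ni²⁺ is absent, so ElnR is inactive.
With repressor GixN bound, *holY* is not transcribed.
So HolY is not produced.
Zn²⁺ is present, so LomX is inactive.
Itaconate is present, so GixK is active.
No repressor is bound and GixK is active, so *qilH* is transcribed.
So QilH is produced and active.
No repressor is bound and QilH is active, so *pexN* is transcribed.
So PexN is produced and active.
No repressor is bound and PexN is active, so *yilN* is transcribed.
So YilN is produced and active.
Required activator LomX is absent, so *cilP* is not transcribed.

OFF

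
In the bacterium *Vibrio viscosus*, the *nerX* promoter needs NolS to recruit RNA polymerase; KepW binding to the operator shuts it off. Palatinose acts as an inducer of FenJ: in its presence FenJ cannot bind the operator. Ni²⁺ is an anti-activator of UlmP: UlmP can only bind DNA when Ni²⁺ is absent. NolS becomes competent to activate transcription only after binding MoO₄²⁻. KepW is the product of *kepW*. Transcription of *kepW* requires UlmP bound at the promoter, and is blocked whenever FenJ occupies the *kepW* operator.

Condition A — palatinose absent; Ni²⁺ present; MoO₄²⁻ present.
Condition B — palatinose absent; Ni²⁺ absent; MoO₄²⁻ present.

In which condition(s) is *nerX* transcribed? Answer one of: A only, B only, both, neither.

Condition A:
Palatinose is absent, so FenJ is active.
Ni²⁺ is present, so UlmP is inactive.
With repressor FenJ bound, *kepW* is not transcribed.
So KepW is not produced.
MoO₄²⁻ is present, so NolS is active.
No repressor is bound and NolS is active, so *nerX* is transcribed.
→ *nerX* is ON in A.
Condition B:
Palatinose is absent, so FenJ is active.
Ni²⁺ is absent, so UlmP is active.
With repressor FenJ bound, *kepW* is not transcribed.
So KepW is not produced.
MoO₄²⁻ is present, so NolS is active.
No repressor is bound and NolS is active, so *nerX* is transcribed.
→ *nerX* is ON in B.

both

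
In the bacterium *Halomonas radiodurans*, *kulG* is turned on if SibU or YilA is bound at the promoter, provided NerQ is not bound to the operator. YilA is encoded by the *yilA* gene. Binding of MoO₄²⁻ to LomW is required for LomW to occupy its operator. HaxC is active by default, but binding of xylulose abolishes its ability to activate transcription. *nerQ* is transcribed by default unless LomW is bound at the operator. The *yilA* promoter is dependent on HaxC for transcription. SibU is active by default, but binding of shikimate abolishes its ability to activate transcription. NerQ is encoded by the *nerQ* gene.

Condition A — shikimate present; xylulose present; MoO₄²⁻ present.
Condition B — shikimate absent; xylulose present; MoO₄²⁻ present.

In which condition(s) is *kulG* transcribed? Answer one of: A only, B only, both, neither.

Condition A:
Shikimate is present, so SibU is inactive.
Xylulose is present, so HaxC is inactive.
Required activator HaxC is absent, so *yilA* is not transcribed.
So YilA is not produced.
MoO₄²⁻ is present, so LomW is active.
With repressor LomW bound, *nerQ* is not transcribed.
So NerQ is not produced.
No activator is available at the *kulG* promoter, so *kulG* is not transcribed.
→ *kulG* is OFF in A.
Condition B:
Shikimate is absent, so SibU is active.
Xylulose is present, so HaxC is inactive.
Required activator HaxC is absent, so *yilA* is not transcribed.
So YilA is not produced.
MoO₄²⁻ is present, so LomW is active.
With repressor LomW bound, *nerQ* is not transcribed.
So NerQ is not produced.
Activator SibU is present, so *kulG* is transcribed.
→ *kulG* is ON in B.

B only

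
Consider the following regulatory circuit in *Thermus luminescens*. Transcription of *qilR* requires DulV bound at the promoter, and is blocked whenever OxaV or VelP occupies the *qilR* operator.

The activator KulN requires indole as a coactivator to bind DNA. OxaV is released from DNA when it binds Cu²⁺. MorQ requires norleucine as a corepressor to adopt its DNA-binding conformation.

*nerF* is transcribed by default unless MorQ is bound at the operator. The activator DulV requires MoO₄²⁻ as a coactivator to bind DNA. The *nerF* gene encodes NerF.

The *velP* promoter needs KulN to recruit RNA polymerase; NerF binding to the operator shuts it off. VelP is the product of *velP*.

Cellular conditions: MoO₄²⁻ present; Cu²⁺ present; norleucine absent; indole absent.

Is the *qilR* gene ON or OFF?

ON

MoO₄²⁻ is present, so DulV is active.
Cu²⁺ is present, so OxaV is inactive.
Indole is absent, so KulN is inactive.
Norleucine is absent, so MorQ is inactive.
With no repressor bound, *nerF* is transcribed.
So NerF is produced and active.
With repressor NerF bound, *velP* is not transcribed.
So VelP is not produced.
No repressor is bound and DulV is active, so *qilR* is transcribed.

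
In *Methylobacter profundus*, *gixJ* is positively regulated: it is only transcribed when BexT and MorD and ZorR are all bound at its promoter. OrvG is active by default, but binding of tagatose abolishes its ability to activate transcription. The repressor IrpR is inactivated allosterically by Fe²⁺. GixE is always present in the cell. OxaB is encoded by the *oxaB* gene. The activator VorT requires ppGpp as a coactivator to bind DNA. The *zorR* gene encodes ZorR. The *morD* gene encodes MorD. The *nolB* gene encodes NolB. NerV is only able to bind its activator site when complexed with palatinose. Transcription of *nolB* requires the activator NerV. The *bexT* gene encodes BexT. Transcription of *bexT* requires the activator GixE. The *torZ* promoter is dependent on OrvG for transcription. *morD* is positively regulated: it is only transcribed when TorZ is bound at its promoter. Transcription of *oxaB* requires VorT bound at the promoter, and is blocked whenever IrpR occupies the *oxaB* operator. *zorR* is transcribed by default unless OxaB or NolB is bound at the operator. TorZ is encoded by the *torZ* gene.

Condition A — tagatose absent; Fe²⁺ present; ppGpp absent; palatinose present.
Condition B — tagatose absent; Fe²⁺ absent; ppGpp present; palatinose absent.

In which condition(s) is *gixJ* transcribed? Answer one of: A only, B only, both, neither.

Condition A:
GixE is produced constitutively and is active.
No repressor is bound and GixE is active, so *bexT* is transcribed.
So BexT is produced and active.
Tagatose is absent, so OrvG is active.
No repressor is bound and OrvG is active, so *torZ* is transcribed.
So TorZ is produced and active.
No repressor is bound and TorZ is active, so *morD* is transcribed.
So MorD is produced and active.
Fe²⁺ is present, so IrpR is inactive.
ppGpp is absent, so VorT is inactive.
Required activator VorT is absent, so *oxaB* is not transcribed.
So OxaB is not produced.
Palatinose is present, so NerV is active.
No repressor is bound and NerV is active, so *nolB* is transcribed.
So NolB is produced and active.
With repressor NolB bound, *zorR* is not transcribed.
So ZorR is not produced.
Required activator ZorR is absent, so *gixJ* is not transcribed.
→ *gixJ* is OFF in A.
Condition B:
GixE is produced constitutively and is active.
No repressor is bound and GixE is active, so *bexT* is transcribed.
So BexT is produced and active.
Tagatose is absent, so OrvG is active.
No repressor is bound and OrvG is active, so *torZ* is transcribed.
So TorZ is produced and active.
No repressor is bound and TorZ is active, so *morD* is transcribed.
So MorD is produced and active.
Fe²⁺ is absent, so IrpR is active.
ppGpp is present, so VorT is active.
With repressor IrpR bound, *oxaB* is not transcribed.
So OxaB is not produced.
Palatinose is absent, so NerV is inactive.
Required activator NerV is absent, so *nolB* is not transcribed.
So NolB is not produced.
With no repressor bound, *zorR* is transcribed.
So ZorR is produced and active.
No repressor is bound and BexT and MorD and ZorR are active, so *gixJ* is transcribed.
→ *gixJ* is ON in B.

B only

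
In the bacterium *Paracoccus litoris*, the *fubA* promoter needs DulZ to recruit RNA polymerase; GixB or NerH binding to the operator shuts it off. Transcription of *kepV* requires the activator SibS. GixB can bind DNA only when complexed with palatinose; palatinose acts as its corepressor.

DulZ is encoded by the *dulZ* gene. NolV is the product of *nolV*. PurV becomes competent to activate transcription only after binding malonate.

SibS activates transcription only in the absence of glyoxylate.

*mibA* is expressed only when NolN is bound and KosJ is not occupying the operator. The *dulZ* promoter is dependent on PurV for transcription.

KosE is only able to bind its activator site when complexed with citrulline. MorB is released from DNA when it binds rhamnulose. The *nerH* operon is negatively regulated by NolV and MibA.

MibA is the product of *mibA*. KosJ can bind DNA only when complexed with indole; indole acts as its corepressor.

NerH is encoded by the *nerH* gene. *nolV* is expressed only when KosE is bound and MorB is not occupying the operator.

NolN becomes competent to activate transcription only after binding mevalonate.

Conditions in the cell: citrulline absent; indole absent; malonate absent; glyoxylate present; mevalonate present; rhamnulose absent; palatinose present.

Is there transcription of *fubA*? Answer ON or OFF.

Palatinose is present, so GixB is active.
Malonate is absent, so PurV is inactive.
Required activator PurV is absent, so *dulZ* is not transcribed.
So DulZ is not produced.
Rhamnulose is absent, so MorB is active.
Citrulline is absent, so KosE is inactive.
With repressor MorB bound, *nolV* is not transcribed.
So NolV is not produced.
Mevalonate is present, so NolN is active.
Indole is absent, so KosJ is inactive.
No repressor is bound and NolN is active, so *mibA* is transcribed.
So MibA is produced and active.
With repressor MibA bound, *nerH* is not transcribed.
So NerH is not produced.
With repressor GixB bound, *fubA* is not transcribed.

OFF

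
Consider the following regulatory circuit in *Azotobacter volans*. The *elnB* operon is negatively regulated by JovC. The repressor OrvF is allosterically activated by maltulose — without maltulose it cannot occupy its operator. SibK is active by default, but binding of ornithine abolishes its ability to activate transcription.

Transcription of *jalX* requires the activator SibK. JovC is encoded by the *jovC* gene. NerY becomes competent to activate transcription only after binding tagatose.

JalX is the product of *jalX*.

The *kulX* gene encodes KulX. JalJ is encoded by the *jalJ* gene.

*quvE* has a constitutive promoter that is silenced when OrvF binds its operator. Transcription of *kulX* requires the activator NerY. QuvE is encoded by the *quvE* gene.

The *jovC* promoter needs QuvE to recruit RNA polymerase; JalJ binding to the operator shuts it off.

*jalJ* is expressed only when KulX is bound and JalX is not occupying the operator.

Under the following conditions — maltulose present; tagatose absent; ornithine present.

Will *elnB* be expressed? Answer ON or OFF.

ON

Ornithine is present, so SibK is inactive.
Required activator SibK is absent, so *jalX* is not transcribed.
So JalX is not produced.
Tagatose is absent, so NerY is inactive.
Required activator NerY is absent, so *kulX* is not transcribed.
So KulX is not produced.
Required activator KulX is absent, so *jalJ* is not transcribed.
So JalJ is not produced.
Maltulose is present, so OrvF is active.
With repressor OrvF bound, *quvE* is not transcribed.
So QuvE is not produced.
Required activator QuvE is absent, so *jovC* is not transcribed.
So JovC is not produced.
With no repressor bound, *elnB* is transcribed.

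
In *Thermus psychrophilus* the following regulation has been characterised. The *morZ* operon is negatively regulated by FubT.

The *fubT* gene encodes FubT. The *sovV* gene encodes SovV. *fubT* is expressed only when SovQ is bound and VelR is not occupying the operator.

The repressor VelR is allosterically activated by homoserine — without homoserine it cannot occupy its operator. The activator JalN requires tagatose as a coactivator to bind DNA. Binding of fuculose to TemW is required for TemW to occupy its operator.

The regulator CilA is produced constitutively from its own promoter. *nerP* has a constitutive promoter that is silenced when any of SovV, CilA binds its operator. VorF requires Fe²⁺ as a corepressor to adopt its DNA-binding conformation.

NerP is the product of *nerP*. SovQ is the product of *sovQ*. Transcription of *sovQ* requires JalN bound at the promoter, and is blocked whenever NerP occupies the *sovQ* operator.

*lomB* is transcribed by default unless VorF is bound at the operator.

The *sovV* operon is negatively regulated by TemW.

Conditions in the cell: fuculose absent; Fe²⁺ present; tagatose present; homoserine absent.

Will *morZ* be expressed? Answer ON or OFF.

OFF

Fuculose is absent, so TemW is inactive.
With no repressor bound, *sovV* is transcribed.
So SovV is produced and active.
CilA is produced constitutively and is active.
With repressor SovV bound, *nerP* is not transcribed.
So NerP is not produced.
Tagatose is present, so JalN is active.
No repressor is bound and JalN is active, so *sovQ* is transcribed.
So SovQ is produced and active.
Homoserine is absent, so VelR is inactive.
No repressor is bound and SovQ is active, so *fubT* is transcribed.
So FubT is produced and active.
With repressor FubT bound, *morZ* is not transcribed.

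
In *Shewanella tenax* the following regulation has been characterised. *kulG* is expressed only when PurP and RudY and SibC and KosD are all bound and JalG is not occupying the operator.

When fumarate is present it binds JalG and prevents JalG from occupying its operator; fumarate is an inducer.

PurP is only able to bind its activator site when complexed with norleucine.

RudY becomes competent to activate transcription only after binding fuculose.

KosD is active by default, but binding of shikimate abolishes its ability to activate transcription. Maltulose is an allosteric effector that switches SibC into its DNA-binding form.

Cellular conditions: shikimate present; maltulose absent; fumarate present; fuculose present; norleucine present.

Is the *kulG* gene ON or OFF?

Norleucine is present, so PurP is active.
Fuculose is present, so RudY is active.
Fumarate is present, so JalG is inactive.
Maltulose is absent, so SibC is inactive.
Shikimate is present, so KosD is inactive.
Required activator SibC is absent, so *kulG* is not transcribed.

OFF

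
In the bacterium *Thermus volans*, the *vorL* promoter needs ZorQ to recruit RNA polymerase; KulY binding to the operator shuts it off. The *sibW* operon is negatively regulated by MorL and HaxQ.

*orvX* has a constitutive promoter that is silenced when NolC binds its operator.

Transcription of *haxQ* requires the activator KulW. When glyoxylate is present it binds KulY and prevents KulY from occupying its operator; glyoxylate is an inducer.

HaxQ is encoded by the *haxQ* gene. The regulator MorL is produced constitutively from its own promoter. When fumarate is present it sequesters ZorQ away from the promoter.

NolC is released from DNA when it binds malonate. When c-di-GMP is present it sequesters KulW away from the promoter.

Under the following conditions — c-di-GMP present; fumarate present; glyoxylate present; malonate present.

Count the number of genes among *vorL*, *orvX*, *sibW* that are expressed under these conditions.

Fumarate is present, so ZorQ is inactive.
Glyoxylate is present, so KulY is inactive.
Required activator ZorQ is absent, so *vorL* is not transcribed.
→ *vorL* is OFF.
Malonate is present, so NolC is inactive.
With no repressor bound, *orvX* is transcribed.
→ *orvX* is ON.
MorL is produced constitutively and is active.
c-di-GMP is present, so KulW is inactive.
Required activator KulW is absent, so *haxQ* is not transcribed.
So HaxQ is not produced.
With repressor MorL bound, *sibW* is not transcribed.
→ *sibW* is OFF.
1 of the 3 genes is transcribed.

1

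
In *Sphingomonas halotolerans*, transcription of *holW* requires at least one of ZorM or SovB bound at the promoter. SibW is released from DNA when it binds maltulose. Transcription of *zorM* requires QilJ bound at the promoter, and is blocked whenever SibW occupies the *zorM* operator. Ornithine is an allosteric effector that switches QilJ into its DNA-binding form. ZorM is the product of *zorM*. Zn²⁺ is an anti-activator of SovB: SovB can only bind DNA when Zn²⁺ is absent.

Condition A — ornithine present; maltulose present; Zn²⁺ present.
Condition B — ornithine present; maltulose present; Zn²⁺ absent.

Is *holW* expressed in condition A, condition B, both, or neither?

both

Condition A:
Ornithine is present, so QilJ is active.
Maltulose is present, so SibW is inactive.
No repressor is bound and QilJ is active, so *zorM* is transcribed.
So ZorM is produced and active.
Zn²⁺ is present, so SovB is inactive.
Activator ZorM is present, so *holW* is transcribed.
→ *holW* is ON in A.
Condition B:
Ornithine is present, so QilJ is active.
Maltulose is present, so SibW is inactive.
No repressor is bound and QilJ is active, so *zorM* is transcribed.
So ZorM is produced and active.
Zn²⁺ is absent, so SovB is active.
Activator ZorM is present, so *holW* is transcribed.
→ *holW* is ON in B.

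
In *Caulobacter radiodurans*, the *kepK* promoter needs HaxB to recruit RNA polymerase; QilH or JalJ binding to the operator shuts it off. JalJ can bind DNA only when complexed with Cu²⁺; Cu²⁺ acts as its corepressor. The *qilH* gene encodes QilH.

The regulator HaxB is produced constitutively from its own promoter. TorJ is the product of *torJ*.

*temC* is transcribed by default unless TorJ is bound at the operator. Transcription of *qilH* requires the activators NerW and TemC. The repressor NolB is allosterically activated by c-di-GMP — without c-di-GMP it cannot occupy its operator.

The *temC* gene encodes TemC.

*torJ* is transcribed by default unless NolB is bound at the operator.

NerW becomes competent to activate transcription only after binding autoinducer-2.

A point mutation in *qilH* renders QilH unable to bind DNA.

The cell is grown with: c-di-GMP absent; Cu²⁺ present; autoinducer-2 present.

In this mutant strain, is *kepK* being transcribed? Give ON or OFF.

QilH is non-functional in this strain, so it has no effect.
Cu²⁺ is present, so JalJ is active.
HaxB is produced constitutively and is active.
With repressor JalJ bound, *kepK* is not transcribed.

OFF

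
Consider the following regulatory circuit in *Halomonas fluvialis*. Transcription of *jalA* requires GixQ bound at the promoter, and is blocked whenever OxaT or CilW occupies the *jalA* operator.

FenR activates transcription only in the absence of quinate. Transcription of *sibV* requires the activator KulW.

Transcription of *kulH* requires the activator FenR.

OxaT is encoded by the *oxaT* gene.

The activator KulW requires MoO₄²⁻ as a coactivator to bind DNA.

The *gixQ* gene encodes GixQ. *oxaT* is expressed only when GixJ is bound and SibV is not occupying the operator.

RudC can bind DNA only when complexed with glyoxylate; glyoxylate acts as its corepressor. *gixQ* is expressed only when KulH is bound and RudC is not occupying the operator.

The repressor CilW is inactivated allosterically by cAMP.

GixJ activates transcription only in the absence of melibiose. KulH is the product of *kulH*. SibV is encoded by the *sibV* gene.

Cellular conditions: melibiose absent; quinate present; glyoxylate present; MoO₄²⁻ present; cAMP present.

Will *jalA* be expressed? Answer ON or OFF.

OFF

Melibiose is absent, so GixJ is active.
MoO₄²⁻ is present, so KulW is active.
No repressor is bound and KulW is active, so *sibV* is transcribed.
So SibV is produced and active.
With repressor SibV bound, *oxaT* is not transcribed.
So OxaT is not produced.
cAMP is present, so CilW is inactive.
Glyoxylate is present, so RudC is active.
Quinate is present, so FenR is inactive.
Required activator FenR is absent, so *kulH* is not transcribed.
So KulH is not produced.
With repressor RudC bound, *gixQ* is not transcribed.
So GixQ is not produced.
Required activator GixQ is absent, so *jalA* is not transcribed.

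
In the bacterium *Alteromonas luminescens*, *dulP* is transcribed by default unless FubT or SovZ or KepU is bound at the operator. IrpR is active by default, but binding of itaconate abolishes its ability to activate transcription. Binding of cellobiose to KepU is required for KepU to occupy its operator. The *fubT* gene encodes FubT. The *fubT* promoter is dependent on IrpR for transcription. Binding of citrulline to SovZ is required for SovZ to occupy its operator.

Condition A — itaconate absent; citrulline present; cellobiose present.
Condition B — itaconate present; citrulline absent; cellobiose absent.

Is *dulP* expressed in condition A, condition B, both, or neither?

B only

Condition A:
Itaconate is absent, so IrpR is active.
No repressor is bound and IrpR is active, so *fubT* is transcribed.
So FubT is produced and active.
Citrulline is present, so SovZ is active.
Cellobiose is present, so KepU is active.
With repressor FubT bound, *dulP* is not transcribed.
→ *dulP* is OFF in A.
Condition B:
Itaconate is present, so IrpR is inactive.
Required activator IrpR is absent, so *fubT* is not transcribed.
So FubT is not produced.
Citrulline is absent, so SovZ is inactive.
Cellobiose is absent, so KepU is inactive.
With no repressor bound, *dulP* is transcribed.
→ *dulP* is ON in B.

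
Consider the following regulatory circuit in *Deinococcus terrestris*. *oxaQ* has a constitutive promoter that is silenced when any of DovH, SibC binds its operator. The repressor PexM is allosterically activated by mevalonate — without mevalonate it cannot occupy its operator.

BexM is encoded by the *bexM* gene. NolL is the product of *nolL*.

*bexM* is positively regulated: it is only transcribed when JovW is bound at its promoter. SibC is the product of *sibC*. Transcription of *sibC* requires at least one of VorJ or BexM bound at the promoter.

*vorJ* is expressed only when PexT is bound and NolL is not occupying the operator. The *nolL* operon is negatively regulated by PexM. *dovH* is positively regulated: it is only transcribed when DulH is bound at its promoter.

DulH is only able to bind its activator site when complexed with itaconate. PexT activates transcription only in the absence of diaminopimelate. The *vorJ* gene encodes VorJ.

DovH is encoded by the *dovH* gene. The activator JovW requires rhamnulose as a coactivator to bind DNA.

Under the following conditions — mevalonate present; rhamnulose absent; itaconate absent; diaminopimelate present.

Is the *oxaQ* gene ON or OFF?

Itaconate is absent, so DulH is inactive.
Required activator DulH is absent, so *dovH* is not transcribed.
So DovH is not produced.
Mevalonate is present, so PexM is active.
With repressor PexM bound, *nolL* is not transcribed.
So NolL is not produced.
Diaminopimelate is present, so PexT is inactive.
Required activator PexT is absent, so *vorJ* is not transcribed.
So VorJ is not produced.
Rhamnulose is absent, so JovW is inactive.
Required activator JovW is absent, so *bexM* is not transcribed.
So BexM is not produced.
No activator is available at the *sibC* promoter, so *sibC* is not transcribed.
So SibC is not produced.
With no repressor bound, *oxaQ* is transcribed.

ON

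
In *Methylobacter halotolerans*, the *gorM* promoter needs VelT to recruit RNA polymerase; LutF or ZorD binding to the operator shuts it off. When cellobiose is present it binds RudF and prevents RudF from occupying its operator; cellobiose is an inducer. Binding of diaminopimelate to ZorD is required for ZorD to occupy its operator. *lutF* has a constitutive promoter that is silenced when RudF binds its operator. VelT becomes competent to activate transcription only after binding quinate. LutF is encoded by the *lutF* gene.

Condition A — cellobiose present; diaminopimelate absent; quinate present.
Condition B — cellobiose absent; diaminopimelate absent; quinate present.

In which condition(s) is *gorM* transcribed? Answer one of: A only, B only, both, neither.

Condition A:
Cellobiose is present, so RudF is inactive.
With no repressor bound, *lutF* is transcribed.
So LutF is produced and active.
Diaminopimelate is absent, so ZorD is inactive.
Quinate is present, so VelT is active.
With repressor LutF bound, *gorM* is not transcribed.
→ *gorM* is OFF in A.
Condition B:
Cellobiose is absent, so RudF is active.
With repressor RudF bound, *lutF* is not transcribed.
So LutF is not produced.
Diaminopimelate is absent, so ZorD is inactive.
Quinate is present, so VelT is active.
No repressor is bound and VelT is active, so *gorM* is transcribed.
→ *gorM* is ON in B.

B only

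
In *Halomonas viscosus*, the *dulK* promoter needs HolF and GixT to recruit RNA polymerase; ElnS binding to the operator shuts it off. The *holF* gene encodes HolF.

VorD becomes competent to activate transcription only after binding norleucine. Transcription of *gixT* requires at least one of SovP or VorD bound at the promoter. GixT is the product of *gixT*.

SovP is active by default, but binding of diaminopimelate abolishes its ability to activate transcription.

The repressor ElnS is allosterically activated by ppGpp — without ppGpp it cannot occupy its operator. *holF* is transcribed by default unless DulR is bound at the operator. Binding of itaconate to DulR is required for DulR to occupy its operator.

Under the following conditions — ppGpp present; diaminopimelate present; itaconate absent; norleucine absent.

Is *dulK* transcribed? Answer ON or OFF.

OFF

Itaconate is absent, so DulR is inactive.
With no repressor bound, *holF* is transcribed.
So HolF is produced and active.
Diaminopimelate is present, so SovP is inactive.
Norleucine is absent, so VorD is inactive.
No activator is available at the *gixT* promoter, so *gixT* is not transcribed.
So GixT is not produced.
ppGpp is present, so ElnS is active.
With repressor ElnS bound, *dulK* is not transcribed.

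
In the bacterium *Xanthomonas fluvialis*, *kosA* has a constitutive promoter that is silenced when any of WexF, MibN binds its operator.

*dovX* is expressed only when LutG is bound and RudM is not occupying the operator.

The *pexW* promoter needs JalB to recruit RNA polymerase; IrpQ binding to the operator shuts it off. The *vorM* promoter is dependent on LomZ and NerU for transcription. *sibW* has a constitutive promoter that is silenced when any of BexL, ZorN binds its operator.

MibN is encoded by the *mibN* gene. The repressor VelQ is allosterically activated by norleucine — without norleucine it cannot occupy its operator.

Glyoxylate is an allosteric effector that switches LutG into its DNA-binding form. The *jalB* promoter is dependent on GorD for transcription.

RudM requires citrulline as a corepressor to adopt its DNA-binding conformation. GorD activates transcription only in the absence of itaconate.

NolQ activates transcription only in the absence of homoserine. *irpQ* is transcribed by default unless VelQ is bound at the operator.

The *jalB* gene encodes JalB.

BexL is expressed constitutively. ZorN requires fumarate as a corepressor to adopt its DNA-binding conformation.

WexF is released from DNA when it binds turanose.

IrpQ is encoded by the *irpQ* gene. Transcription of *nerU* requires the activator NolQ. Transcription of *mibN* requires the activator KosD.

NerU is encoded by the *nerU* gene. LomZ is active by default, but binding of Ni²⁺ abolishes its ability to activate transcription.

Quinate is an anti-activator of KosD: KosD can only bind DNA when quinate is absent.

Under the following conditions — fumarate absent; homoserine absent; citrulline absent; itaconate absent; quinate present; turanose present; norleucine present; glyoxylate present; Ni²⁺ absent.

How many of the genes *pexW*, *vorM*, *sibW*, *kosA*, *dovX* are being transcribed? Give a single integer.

Itaconate is absent, so GorD is active.
No repressor is bound and GorD is active, so *jalB* is transcribed.
So JalB is produced and active.
Norleucine is present, so VelQ is active.
With repressor VelQ bound, *irpQ* is not transcribed.
So IrpQ is not produced.
No repressor is bound and JalB is active, so *pexW* is transcribed.
→ *pexW* is ON.
Ni²⁺ is absent, so LomZ is active.
Homoserine is absent, so NolQ is active.
No repressor is bound and NolQ is active, so *nerU* is transcribed.
So NerU is produced and active.
No repressor is bound and LomZ and NerU are active, so *vorM* is transcribed.
→ *vorM* is ON.
BexL is produced constitutively and is active.
Fumarate is absent, so ZorN is inactive.
With repressor BexL bound, *sibW* is not transcribed.
→ *sibW* is OFF.
Turanose is present, so WexF is inactive.
Quinate is present, so KosD is inactive.
Required activator KosD is absent, so *mibN* is not transcribed.
So MibN is not produced.
With no repressor bound, *kosA* is transcribed.
→ *kosA* is ON.
Glyoxylate is present, so LutG is active.
Citrulline is absent, so RudM is inactive.
No repressor is bound and LutG is active, so *dovX* is transcribed.
→ *dovX* is ON.
4 of the 5 genes are transcribed.

4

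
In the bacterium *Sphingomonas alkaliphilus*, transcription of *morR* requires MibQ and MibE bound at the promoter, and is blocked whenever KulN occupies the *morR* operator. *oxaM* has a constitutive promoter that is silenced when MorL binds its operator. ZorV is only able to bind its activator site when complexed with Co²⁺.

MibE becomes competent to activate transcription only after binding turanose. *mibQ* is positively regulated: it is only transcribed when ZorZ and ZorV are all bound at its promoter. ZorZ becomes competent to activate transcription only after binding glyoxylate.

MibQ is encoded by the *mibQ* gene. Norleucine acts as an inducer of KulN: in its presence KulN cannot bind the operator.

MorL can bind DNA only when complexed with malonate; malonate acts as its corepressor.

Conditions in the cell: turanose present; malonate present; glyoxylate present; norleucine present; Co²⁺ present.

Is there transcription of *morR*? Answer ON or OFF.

ON

Glyoxylate is present, so ZorZ is active.
Co²⁺ is present, so ZorV is active.
No repressor is bound and ZorZ and ZorV are active, so *mibQ* is transcribed.
So MibQ is produced and active.
Turanose is present, so MibE is active.
Norleucine is present, so KulN is inactive.
No repressor is bound and MibQ and MibE are active, so *morR* is transcribed.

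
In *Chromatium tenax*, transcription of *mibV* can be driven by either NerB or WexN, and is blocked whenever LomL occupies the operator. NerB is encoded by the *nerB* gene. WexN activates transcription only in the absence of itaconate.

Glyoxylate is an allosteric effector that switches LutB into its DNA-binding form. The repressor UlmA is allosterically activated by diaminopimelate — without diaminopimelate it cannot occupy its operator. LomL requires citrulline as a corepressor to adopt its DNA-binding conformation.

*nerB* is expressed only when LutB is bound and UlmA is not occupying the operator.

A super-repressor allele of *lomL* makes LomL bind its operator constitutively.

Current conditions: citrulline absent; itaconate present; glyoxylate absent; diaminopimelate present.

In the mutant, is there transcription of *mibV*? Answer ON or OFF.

Glyoxylate is absent, so LutB is inactive.
Diaminopimelate is present, so UlmA is active.
With repressor UlmA bound, *nerB* is not transcribed.
So NerB is not produced.
LomL is constitutively active in this strain.
Itaconate is present, so WexN is inactive.
With repressor LomL bound, *mibV* is not transcribed.

OFF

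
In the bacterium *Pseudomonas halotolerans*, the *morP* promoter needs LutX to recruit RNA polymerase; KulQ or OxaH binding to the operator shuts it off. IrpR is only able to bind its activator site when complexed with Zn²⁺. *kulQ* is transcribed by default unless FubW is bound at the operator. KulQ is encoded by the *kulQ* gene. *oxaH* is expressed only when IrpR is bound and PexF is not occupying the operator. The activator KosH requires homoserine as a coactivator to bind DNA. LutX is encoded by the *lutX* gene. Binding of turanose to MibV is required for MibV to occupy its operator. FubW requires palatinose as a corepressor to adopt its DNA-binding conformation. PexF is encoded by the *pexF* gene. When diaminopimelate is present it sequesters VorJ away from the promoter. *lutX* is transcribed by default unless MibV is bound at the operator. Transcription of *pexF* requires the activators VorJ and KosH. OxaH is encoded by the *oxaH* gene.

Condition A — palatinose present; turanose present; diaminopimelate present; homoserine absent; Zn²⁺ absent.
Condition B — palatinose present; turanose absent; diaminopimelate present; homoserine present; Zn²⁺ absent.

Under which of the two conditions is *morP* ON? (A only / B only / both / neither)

Condition A:
Palatinose is present, so FubW is active.
With repressor FubW bound, *kulQ* is not transcribed.
So KulQ is not produced.
Turanose is present, so MibV is active.
With repressor MibV bound, *lutX* is not transcribed.
So LutX is not produced.
Diaminopimelate is present, so VorJ is inactive.
Homoserine is absent, so KosH is inactive.
Required activator VorJ is absent, so *pexF* is not transcribed.
So PexF is not produced.
Zn²⁺ is absent, so IrpR is inactive.
Required activator IrpR is absent, so *oxaH* is not transcribed.
So OxaH is not produced.
Required activator LutX is absent, so *morP* is not transcribed.
→ *morP* is OFF in A.
Condition B:
Palatinose is present, so FubW is active.
With repressor FubW bound, *kulQ* is not transcribed.
So KulQ is not produced.
Turanose is absent, so MibV is inactive.
With no repressor bound, *lutX* is transcribed.
So LutX is produced and active.
Diaminopimelate is present, so VorJ is inactive.
Homoserine is present, so KosH is active.
Required activator VorJ is absent, so *pexF* is not transcribed.
So PexF is not produced.
Zn²⁺ is absent, so IrpR is inactive.
Required activator IrpR is absent, so *oxaH* is not transcribed.
So OxaH is not produced.
No repressor is bound and LutX is active, so *morP* is transcribed.
→ *morP* is ON in B.

B only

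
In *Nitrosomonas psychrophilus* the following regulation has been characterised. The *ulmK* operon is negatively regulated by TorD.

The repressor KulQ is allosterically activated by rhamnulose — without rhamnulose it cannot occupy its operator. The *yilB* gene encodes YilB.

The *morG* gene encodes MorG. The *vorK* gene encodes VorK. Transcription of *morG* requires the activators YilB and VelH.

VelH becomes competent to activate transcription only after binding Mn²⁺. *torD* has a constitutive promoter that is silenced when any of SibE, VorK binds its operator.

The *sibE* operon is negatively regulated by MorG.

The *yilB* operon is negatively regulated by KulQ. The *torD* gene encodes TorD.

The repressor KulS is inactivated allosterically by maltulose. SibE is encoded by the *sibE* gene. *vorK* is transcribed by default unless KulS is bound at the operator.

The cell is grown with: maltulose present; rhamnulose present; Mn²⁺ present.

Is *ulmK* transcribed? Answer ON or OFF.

Rhamnulose is present, so KulQ is active.
With repressor KulQ bound, *yilB* is not transcribed.
So YilB is not produced.
Mn²⁺ is present, so VelH is active.
Required activator YilB is absent, so *morG* is not transcribed.
So MorG is not produced.
With no repressor bound, *sibE* is transcribed.
So SibE is produced and active.
Maltulose is present, so KulS is inactive.
With no repressor bound, *vorK* is transcribed.
So VorK is produced and active.
With repressor SibE bound, *torD* is not transcribed.
So TorD is not produced.
With no repressor bound, *ulmK* is transcribed.

ON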